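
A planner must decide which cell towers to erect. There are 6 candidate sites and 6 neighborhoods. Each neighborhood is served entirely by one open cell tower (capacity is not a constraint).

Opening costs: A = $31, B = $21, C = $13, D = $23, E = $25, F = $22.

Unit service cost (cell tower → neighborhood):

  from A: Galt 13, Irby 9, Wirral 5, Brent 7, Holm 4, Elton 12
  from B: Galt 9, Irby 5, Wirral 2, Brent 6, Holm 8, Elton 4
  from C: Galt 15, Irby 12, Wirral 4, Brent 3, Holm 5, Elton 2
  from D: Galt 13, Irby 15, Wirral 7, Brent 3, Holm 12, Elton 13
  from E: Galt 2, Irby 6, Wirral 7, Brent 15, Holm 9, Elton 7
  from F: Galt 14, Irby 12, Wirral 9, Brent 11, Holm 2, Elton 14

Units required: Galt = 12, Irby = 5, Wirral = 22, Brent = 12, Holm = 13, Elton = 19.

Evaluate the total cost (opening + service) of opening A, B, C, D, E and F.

Total cost: 328

Each neighborhood is assigned to its cheapest site among the open ones.
{A, B, C, D, E, F}: Galt→E 2·12=24, Irby→B 5·5=25, Wirral→B 2·22=44, Brent→C 3·12=36, Holm→F 2·13=26, Elton→C 2·19=38. Service 193; fixed 135; total 328.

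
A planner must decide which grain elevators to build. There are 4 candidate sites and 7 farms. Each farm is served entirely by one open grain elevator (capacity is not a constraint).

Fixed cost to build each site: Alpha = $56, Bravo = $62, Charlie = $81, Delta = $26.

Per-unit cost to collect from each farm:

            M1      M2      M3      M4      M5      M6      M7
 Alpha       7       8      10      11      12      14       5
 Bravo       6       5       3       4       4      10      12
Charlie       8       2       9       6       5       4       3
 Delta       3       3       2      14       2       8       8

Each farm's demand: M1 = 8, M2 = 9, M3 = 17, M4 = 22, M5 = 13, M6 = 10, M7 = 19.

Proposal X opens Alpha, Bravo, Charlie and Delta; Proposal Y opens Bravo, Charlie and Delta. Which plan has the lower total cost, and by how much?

Proposal X: {Alpha, Bravo, Charlie, Delta}: M1→Delta 3·8=24, M2→Charlie 2·9=18, M3→Delta 2·17=34, M4→Bravo 4·22=88, M5→Delta 2·13=26, M6→Charlie 4·10=40, M7→Charlie 3·19=57. Service 287; fixed 225; total 512.
Proposal Y: {Bravo, Charlie, Delta}: M1→Delta 3·8=24, M2→Charlie 2·9=18, M3→Delta 2·17=34, M4→Bravo 4·22=88, M5→Delta 2·13=26, M6→Charlie 4·10=40, M7→Charlie 3·19=57. Service 287; fixed 169; total 456.
Difference: |512 − 456| = 56.

Proposal Y is cheaper by 56.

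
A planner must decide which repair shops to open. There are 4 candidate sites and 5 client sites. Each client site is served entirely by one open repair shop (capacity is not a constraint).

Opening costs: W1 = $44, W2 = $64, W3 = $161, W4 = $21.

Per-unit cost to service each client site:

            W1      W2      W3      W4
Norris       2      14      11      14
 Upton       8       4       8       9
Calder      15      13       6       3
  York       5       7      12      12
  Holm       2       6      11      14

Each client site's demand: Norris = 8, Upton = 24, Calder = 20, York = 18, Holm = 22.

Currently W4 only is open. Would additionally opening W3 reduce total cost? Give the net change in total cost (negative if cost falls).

No — net change +47 (cost rises by 47).

Current service cost with {W4}: 912.
Adding W3: each client site re-picks its cheapest; new service cost 798, saving 114.
Extra fixed cost: 161. Net change = 161 − 114 = 47.
(Totals: 933 → 980.)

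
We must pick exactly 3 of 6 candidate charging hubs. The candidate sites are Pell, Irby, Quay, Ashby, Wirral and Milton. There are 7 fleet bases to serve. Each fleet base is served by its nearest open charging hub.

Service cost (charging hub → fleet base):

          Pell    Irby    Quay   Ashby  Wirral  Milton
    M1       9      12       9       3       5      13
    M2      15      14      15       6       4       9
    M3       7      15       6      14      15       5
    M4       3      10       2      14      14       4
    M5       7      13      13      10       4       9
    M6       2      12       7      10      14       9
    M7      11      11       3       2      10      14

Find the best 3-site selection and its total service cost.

Choose Pell, Ashby and Wirral; total service cost 25.

With exactly 3 open, each fleet base uses its cheapest among the chosen.
{Pell, Ashby, Wirral}: M1→Ashby 3, M2→Wirral 4, M3→Pell 7, M4→Pell 3, M5→Wirral 4, M6→Pell 2, M7→Ashby 2. Service cost 25.
{Pell, Quay, Wirral}: service cost 26
{Pell, Quay, Ashby}: service cost 28
Among all 20 size-3 choices, {Pell, Ashby, Wirral} is lowest.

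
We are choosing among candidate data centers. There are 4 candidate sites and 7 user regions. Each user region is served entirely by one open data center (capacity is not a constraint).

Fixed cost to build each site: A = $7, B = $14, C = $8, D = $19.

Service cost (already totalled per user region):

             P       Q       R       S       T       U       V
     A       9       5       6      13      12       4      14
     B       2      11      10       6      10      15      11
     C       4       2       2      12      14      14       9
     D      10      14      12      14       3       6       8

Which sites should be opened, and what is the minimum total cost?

Open A and C; minimum total cost 60.

For any fixed open set, each user region goes to its cheapest open site; total = fixed + service.
{A, C}: P→C 4, Q→C 2, R→C 2, S→C 12, T→A 12, U→A 4, V→C 9. Service 45; fixed 15; total 60.
{A, B, C}: P→B 2, Q→C 2, R→C 2, S→B 6, T→B 10, U→A 4, V→C 9. Service 35; fixed 29; total 64.
{C, D}: P→C 4, Q→C 2, R→C 2, S→C 12, T→D 3, U→D 6, V→D 8. Service 37; fixed 27; total 64.
{A, B, C, D}: service 27 + fixed 48 = 75
No other subset beats 60.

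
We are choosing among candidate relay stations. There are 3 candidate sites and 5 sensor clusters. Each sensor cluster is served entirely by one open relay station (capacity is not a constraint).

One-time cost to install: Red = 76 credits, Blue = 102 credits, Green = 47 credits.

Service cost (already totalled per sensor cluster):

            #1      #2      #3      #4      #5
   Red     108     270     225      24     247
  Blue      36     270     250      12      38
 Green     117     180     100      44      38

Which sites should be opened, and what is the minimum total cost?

For any fixed open set, each sensor cluster goes to its cheapest open site; total = fixed + service.
{Blue, Green}: #1→Blue 36, #2→Green 180, #3→Green 100, #4→Blue 12, #5→Blue 38. Service 366; fixed 149; total 515.
{Green}: #1→Green 117, #2→Green 180, #3→Green 100, #4→Green 44, #5→Green 38. Service 479; fixed 47; total 526.
{Red, Green}: #1→Red 108, #2→Green 180, #3→Green 100, #4→Red 24, #5→Green 38. Service 450; fixed 123; total 573.
{Red, Blue, Green}: service 366 + fixed 225 = 591
(All 7 nonempty subsets were checked; Blue and Green is lowest.)

Open Blue and Green; minimum total cost 515.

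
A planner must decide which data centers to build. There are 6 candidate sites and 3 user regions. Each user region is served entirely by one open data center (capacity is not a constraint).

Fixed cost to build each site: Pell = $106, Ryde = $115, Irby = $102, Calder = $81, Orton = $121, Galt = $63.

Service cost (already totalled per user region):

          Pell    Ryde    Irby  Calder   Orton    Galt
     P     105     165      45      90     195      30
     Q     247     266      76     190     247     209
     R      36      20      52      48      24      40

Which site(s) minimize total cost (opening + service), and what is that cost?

Open Irby only; minimum total cost 275.

For any fixed open set, each user region goes to its cheapest open site; total = fixed + service.
{Irby}: P→Irby 45, Q→Irby 76, R→Irby 52. Service 173; fixed 102; total 275.
{Irby, Galt}: service 146 + fixed 165 = 311
{Galt}: service 279 + fixed 63 = 342
{Pell, Ryde, Irby, Calder, Orton, Galt}: P→Galt 30, Q→Irby 76, R→Ryde 20. Service 126; fixed 588; total 714.
No other subset beats 275.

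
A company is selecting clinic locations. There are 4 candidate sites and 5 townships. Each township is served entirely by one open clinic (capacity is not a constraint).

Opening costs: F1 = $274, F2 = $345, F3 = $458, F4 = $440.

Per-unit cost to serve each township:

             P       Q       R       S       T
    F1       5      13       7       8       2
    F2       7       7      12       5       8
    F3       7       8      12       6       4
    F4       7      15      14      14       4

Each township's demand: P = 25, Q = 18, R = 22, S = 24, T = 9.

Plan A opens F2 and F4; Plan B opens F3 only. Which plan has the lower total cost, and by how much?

Plan A: {F2, F4}: P→F2 7·25=175, Q→F2 7·18=126, R→F2 12·22=264, S→F2 5·24=120, T→F4 4·9=36. Service 721; fixed 785; total 1506.
Plan B: {F3}: P→F3 7·25=175, Q→F3 8·18=144, R→F3 12·22=264, S→F3 6·24=144, T→F3 4·9=36. Service 763; fixed 458; total 1221.
Difference: |1506 − 1221| = 285.

Plan B is cheaper by 285.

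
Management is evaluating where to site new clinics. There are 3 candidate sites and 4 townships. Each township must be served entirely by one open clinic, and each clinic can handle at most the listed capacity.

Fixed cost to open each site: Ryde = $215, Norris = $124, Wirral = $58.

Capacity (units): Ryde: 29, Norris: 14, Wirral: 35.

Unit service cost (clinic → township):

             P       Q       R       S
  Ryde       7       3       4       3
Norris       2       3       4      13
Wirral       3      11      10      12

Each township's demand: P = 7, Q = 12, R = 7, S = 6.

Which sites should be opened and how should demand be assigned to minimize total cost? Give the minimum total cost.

Open {Wirral}: P→Wirral 3·7=21, Q→Wirral 11·12=132, R→Wirral 10·7=70, S→Wirral 12·6=72.
Loads: Wirral carries 32/35. Service 295; fixed 58; total 353.
Next best feasible plan costs 376.

Minimum total cost: 353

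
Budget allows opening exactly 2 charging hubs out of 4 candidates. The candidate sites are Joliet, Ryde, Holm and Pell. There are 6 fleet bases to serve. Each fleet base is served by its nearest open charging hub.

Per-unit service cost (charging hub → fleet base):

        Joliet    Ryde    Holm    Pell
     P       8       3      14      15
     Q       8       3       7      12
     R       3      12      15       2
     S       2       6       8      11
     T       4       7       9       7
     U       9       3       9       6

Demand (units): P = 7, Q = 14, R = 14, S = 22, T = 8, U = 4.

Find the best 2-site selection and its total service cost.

With exactly 2 open, each fleet base uses its cheapest among the chosen.
{Joliet, Ryde}: P→Ryde 3·7=21, Q→Ryde 3·14=42, R→Joliet 3·14=42, S→Joliet 2·22=44, T→Joliet 4·8=32, U→Ryde 3·4=12. Service cost 193.
{Ryde, Pell}: service cost 291
{Joliet, Pell}: service cost 296
Among all 6 size-2 choices, {Joliet, Ryde} is lowest.

Choose Joliet and Ryde; total service cost 193.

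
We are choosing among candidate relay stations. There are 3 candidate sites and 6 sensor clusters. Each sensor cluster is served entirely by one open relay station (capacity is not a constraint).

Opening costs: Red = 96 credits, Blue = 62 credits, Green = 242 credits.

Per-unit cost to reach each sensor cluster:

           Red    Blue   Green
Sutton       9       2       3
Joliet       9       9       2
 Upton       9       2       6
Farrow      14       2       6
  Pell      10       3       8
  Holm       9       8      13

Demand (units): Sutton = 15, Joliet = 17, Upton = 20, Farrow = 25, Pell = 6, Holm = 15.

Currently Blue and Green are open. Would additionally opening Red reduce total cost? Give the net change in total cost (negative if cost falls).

No — net change +96 (cost rises by 96).

Current service cost with {Blue, Green}: 292.
Adding Red: each sensor cluster re-picks its cheapest; new service cost 292, saving 0.
Extra fixed cost: 96. Net change = 96 − 0 = 96.
(Totals: 596 → 692.)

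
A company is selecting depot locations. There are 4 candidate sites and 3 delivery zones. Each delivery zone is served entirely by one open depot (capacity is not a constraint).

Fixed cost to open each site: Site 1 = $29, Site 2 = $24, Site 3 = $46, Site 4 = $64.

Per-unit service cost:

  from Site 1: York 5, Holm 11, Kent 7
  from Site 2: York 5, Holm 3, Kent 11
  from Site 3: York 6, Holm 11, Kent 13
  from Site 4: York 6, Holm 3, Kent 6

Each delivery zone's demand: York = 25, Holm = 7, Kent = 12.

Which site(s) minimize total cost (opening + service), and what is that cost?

For any fixed open set, each delivery zone goes to its cheapest open site; total = fixed + service.
{Site 1, Site 2}: York→Site 1 5·25=125, Holm→Site 2 3·7=21, Kent→Site 1 7·12=84. Service 230; fixed 53; total 283.
{Site 2}: York→Site 2 5·25=125, Holm→Site 2 3·7=21, Kent→Site 2 11·12=132. Service 278; fixed 24; total 302.
{Site 2, Site 4}: service 218 + fixed 88 = 306
{Site 1, Site 2, Site 3, Site 4}: service 218 + fixed 163 = 381
No other subset beats 283.

Open Site 1 and Site 2; minimum total cost 283.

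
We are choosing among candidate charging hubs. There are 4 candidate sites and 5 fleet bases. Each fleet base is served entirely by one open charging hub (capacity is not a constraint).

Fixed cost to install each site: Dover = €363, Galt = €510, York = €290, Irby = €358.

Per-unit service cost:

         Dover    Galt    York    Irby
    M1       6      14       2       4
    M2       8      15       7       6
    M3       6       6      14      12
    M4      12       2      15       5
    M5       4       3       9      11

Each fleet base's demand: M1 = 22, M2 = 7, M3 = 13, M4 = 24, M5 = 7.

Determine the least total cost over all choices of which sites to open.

For any fixed open set, each fleet base goes to its cheapest open site; total = fixed + service.
{Irby}: M1→Irby 4·22=88, M2→Irby 6·7=42, M3→Irby 12·13=156, M4→Irby 5·24=120, M5→Irby 11·7=77. Service 483; fixed 358; total 841.
{Dover}: M1→Dover 6·22=132, M2→Dover 8·7=56, M3→Dover 6·13=78, M4→Dover 12·24=288, M5→Dover 4·7=28. Service 582; fixed 363; total 945.
{York}: service 698 + fixed 290 = 988
{Dover, Galt, York, Irby}: M1→York 2·22=44, M2→Irby 6·7=42, M3→Dover 6·13=78, M4→Galt 2·24=48, M5→Galt 3·7=21. Service 233; fixed 1521; total 1754.
No other subset beats 841.

Minimum total cost: 841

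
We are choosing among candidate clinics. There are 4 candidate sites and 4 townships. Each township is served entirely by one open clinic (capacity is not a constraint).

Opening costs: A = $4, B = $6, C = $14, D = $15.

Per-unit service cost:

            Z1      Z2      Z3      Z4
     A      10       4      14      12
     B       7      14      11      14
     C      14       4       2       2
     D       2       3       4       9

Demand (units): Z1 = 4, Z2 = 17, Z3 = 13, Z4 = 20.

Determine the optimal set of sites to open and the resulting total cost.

Open C and D; minimum total cost 154.

For any fixed open set, each township goes to its cheapest open site; total = fixed + service.
{C, D}: Z1→D 2·4=8, Z2→D 3·17=51, Z3→C 2·13=26, Z4→C 2·20=40. Service 125; fixed 29; total 154.
{A, C, D}: service 125 + fixed 33 = 158
{B, C, D}: Z1→D 2·4=8, Z2→D 3·17=51, Z3→C 2·13=26, Z4→C 2·20=40. Service 125; fixed 35; total 160.
{A, B, C, D}: service 125 + fixed 39 = 164
No other subset beats 154.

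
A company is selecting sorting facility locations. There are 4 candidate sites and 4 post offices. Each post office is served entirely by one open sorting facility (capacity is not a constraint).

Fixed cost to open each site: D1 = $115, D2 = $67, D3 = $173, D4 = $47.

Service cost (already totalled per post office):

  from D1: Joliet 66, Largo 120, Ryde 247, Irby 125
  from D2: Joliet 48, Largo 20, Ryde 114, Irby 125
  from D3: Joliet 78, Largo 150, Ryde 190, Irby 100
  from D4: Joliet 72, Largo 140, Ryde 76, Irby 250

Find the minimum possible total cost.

Minimum total cost: 374

For any fixed open set, each post office goes to its cheapest open site; total = fixed + service.
{D2}: Joliet→D2 48, Largo→D2 20, Ryde→D2 114, Irby→D2 125. Service 307; fixed 67; total 374.
{D2, D4}: service 269 + fixed 114 = 383
{D1, D2}: service 307 + fixed 182 = 489
{D1, D2, D3, D4}: service 244 + fixed 402 = 646
No other subset beats 374.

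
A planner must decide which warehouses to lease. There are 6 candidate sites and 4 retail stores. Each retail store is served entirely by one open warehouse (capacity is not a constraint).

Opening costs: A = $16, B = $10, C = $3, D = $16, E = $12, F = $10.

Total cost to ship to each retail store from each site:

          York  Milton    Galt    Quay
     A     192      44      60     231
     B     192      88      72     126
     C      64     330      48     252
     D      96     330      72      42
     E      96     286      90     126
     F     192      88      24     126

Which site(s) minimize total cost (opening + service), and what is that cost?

For any fixed open set, each retail store goes to its cheapest open site; total = fixed + service.
{A, C, D, F}: York→C 64, Milton→A 44, Galt→F 24, Quay→D 42. Service 174; fixed 45; total 219.
{A, B, C, D, F}: York→C 64, Milton→A 44, Galt→F 24, Quay→D 42. Service 174; fixed 55; total 229.
{A, C, D, E, F}: York→C 64, Milton→A 44, Galt→F 24, Quay→D 42. Service 174; fixed 57; total 231.
{A, B, C, D, E, F}: service 174 + fixed 67 = 241
No other subset beats 219.

Open A, C, D and F; minimum total cost 219.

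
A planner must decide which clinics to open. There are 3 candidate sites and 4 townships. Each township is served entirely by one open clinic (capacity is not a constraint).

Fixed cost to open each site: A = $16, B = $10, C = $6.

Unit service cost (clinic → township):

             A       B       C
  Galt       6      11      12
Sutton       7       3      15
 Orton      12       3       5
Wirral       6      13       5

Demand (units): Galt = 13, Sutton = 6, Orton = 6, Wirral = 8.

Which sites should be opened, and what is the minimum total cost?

For any fixed open set, each township goes to its cheapest open site; total = fixed + service.
{A, B, C}: Galt→A 6·13=78, Sutton→B 3·6=18, Orton→B 3·6=18, Wirral→C 5·8=40. Service 154; fixed 32; total 186.
{A, B}: service 162 + fixed 26 = 188
{A, C}: Galt→A 6·13=78, Sutton→A 7·6=42, Orton→C 5·6=30, Wirral→C 5·8=40. Service 190; fixed 22; total 212.
{C}: service 316 + fixed 6 = 322
No other subset beats 186.

Open A, B and C; minimum total cost 186.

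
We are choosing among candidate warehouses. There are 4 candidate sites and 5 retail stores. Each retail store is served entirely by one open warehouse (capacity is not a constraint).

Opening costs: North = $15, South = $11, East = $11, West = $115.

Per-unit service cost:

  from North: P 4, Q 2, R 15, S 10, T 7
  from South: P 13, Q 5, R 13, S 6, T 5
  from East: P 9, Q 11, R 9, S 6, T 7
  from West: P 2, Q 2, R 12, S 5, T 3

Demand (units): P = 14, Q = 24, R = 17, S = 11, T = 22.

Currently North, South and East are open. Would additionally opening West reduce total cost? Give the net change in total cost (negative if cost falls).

No — net change +32 (cost rises by 32).

Current service cost with {North, South, East}: 433.
Adding West: each retail store re-picks its cheapest; new service cost 350, saving 83.
Extra fixed cost: 115. Net change = 115 − 83 = 32.
(Totals: 470 → 502.)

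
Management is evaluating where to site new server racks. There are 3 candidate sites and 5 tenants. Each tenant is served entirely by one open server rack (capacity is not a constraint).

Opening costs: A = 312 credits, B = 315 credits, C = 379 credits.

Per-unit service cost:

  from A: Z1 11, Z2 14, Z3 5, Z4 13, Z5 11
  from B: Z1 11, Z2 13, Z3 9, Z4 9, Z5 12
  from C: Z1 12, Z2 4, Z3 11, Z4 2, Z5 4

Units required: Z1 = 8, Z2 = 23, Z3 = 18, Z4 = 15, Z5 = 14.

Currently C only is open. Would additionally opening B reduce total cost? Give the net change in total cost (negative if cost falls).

Current service cost with {C}: 472.
Adding B: each tenant re-picks its cheapest; new service cost 428, saving 44.
Extra fixed cost: 315. Net change = 315 − 44 = 271.
(Totals: 851 → 1122.)

No — net change +271 (cost rises by 271).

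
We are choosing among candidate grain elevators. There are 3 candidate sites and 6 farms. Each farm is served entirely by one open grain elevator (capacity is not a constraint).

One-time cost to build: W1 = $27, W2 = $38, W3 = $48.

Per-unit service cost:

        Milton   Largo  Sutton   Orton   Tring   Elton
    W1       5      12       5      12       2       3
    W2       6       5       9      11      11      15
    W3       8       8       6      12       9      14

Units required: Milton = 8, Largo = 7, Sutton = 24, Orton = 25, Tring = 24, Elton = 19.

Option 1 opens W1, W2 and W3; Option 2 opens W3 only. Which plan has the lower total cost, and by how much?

Option 1 is cheaper by 406.

Option 1: {W1, W2, W3}: Milton→W1 5·8=40, Largo→W2 5·7=35, Sutton→W1 5·24=120, Orton→W2 11·25=275, Tring→W1 2·24=48, Elton→W1 3·19=57. Service 575; fixed 113; total 688.
Option 2: {W3}: Milton→W3 8·8=64, Largo→W3 8·7=56, Sutton→W3 6·24=144, Orton→W3 12·25=300, Tring→W3 9·24=216, Elton→W3 14·19=266. Service 1046; fixed 48; total 1094.
Difference: |688 − 1094| = 406.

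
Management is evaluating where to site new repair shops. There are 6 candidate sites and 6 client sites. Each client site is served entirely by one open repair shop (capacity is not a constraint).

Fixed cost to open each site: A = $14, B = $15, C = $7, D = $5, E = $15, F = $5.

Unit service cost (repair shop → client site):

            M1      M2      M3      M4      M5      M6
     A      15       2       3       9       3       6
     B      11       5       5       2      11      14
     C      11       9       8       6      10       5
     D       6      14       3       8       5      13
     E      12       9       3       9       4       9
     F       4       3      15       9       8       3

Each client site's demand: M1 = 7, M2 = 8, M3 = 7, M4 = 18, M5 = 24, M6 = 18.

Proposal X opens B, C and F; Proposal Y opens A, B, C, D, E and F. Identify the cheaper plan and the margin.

Proposal Y is cheaper by 108.

Proposal X: {B, C, F}: M1→F 4·7=28, M2→F 3·8=24, M3→B 5·7=35, M4→B 2·18=36, M5→F 8·24=192, M6→F 3·18=54. Service 369; fixed 27; total 396.
Proposal Y: {A, B, C, D, E, F}: M1→F 4·7=28, M2→A 2·8=16, M3→A 3·7=21, M4→B 2·18=36, M5→A 3·24=72, M6→F 3·18=54. Service 227; fixed 61; total 288.
Difference: |396 − 288| = 108.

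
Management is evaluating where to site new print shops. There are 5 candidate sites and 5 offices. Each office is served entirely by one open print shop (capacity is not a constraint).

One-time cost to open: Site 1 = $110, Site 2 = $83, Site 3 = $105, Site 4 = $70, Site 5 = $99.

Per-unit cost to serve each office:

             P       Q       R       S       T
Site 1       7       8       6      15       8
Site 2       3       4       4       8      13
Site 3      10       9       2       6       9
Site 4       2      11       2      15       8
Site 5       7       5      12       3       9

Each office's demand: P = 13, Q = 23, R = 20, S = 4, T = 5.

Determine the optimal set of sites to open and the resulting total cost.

For any fixed open set, each office goes to its cheapest open site; total = fixed + service.
{Site 2, Site 4}: P→Site 4 2·13=26, Q→Site 2 4·23=92, R→Site 4 2·20=40, S→Site 2 8·4=32, T→Site 4 8·5=40. Service 230; fixed 153; total 383.
{Site 2}: service 308 + fixed 83 = 391
{Site 4, Site 5}: P→Site 4 2·13=26, Q→Site 5 5·23=115, R→Site 4 2·20=40, S→Site 5 3·4=12, T→Site 4 8·5=40. Service 233; fixed 169; total 402.
{Site 1, Site 2, Site 3, Site 4, Site 5}: P→Site 4 2·13=26, Q→Site 2 4·23=92, R→Site 3 2·20=40, S→Site 5 3·4=12, T→Site 1 8·5=40. Service 210; fixed 467; total 677.
No other subset beats 383.

Open Site 2 and Site 4; minimum total cost 383.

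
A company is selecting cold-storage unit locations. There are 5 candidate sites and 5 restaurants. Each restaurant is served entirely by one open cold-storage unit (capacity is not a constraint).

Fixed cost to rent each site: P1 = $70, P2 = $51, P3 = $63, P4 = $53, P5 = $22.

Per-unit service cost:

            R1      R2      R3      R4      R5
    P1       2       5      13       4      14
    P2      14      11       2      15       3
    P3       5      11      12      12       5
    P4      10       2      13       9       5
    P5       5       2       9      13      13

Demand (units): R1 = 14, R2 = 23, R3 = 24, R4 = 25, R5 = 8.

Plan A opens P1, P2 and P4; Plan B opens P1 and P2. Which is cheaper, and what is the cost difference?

Plan A: {P1, P2, P4}: R1→P1 2·14=28, R2→P4 2·23=46, R3→P2 2·24=48, R4→P1 4·25=100, R5→P2 3·8=24. Service 246; fixed 174; total 420.
Plan B: {P1, P2}: R1→P1 2·14=28, R2→P1 5·23=115, R3→P2 2·24=48, R4→P1 4·25=100, R5→P2 3·8=24. Service 315; fixed 121; total 436.
Difference: |420 − 436| = 16.

Plan A is cheaper by 16.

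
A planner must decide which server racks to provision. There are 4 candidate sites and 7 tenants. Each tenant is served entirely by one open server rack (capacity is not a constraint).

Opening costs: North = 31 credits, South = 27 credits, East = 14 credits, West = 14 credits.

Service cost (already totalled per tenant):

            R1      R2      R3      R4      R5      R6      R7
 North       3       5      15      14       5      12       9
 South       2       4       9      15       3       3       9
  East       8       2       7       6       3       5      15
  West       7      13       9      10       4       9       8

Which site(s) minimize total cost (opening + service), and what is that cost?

For any fixed open set, each tenant goes to its cheapest open site; total = fixed + service.
{East}: R1→East 8, R2→East 2, R3→East 7, R4→East 6, R5→East 3, R6→East 5, R7→East 15. Service 46; fixed 14; total 60.
{East, West}: service 38 + fixed 28 = 66
{South}: R1→South 2, R2→South 4, R3→South 9, R4→South 15, R5→South 3, R6→South 3, R7→South 9. Service 45; fixed 27; total 72.
{North, South, East, West}: R1→South 2, R2→East 2, R3→East 7, R4→East 6, R5→South 3, R6→South 3, R7→West 8. Service 31; fixed 86; total 117.
No other subset beats 60.

Open East only; minimum total cost 60.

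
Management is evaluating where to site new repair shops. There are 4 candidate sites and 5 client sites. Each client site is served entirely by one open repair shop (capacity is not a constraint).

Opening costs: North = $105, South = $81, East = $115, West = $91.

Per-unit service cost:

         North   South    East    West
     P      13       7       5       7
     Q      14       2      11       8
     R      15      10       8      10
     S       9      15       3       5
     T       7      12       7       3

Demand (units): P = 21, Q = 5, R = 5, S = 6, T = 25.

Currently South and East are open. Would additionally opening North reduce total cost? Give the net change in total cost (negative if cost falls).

Current service cost with {South, East}: 348.
Adding North: each client site re-picks its cheapest; new service cost 348, saving 0.
Extra fixed cost: 105. Net change = 105 − 0 = 105.
(Totals: 544 → 649.)

No — net change +105 (cost rises by 105).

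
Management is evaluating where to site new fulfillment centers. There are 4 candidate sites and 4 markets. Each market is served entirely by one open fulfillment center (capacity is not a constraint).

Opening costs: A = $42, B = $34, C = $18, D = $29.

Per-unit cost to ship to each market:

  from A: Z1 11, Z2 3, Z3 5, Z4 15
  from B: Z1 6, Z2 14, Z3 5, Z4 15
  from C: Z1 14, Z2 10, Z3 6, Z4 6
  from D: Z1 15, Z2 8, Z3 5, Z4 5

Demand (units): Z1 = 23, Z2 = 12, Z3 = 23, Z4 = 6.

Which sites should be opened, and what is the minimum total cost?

For any fixed open set, each market goes to its cheapest open site; total = fixed + service.
{A, B, C}: Z1→B 6·23=138, Z2→A 3·12=36, Z3→A 5·23=115, Z4→C 6·6=36. Service 325; fixed 94; total 419.
{A, B, D}: Z1→B 6·23=138, Z2→A 3·12=36, Z3→A 5·23=115, Z4→D 5·6=30. Service 319; fixed 105; total 424.
{A, B, C, D}: Z1→B 6·23=138, Z2→A 3·12=36, Z3→A 5·23=115, Z4→D 5·6=30. Service 319; fixed 123; total 442.
{C}: service 616 + fixed 18 = 634
(All 15 nonempty subsets were checked; A, B and C is lowest.)

Open A, B and C; minimum total cost 419.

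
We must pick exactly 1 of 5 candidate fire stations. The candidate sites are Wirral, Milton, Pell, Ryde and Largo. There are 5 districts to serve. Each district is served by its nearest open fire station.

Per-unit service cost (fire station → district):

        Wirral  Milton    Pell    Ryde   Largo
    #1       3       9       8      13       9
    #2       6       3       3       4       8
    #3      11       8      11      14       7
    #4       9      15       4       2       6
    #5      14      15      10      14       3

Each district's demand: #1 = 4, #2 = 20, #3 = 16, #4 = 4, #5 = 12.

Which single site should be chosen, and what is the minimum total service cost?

Choose Largo only; total service cost 368.

With exactly 1 open, each district uses its cheapest among the chosen.
{Largo}: #1→Largo 9·4=36, #2→Largo 8·20=160, #3→Largo 7·16=112, #4→Largo 6·4=24, #5→Largo 3·12=36. Service cost 368.
{Pell}: service cost 404
{Milton}: service cost 464
Among all 5 size-1 choices, {Largo} is lowest.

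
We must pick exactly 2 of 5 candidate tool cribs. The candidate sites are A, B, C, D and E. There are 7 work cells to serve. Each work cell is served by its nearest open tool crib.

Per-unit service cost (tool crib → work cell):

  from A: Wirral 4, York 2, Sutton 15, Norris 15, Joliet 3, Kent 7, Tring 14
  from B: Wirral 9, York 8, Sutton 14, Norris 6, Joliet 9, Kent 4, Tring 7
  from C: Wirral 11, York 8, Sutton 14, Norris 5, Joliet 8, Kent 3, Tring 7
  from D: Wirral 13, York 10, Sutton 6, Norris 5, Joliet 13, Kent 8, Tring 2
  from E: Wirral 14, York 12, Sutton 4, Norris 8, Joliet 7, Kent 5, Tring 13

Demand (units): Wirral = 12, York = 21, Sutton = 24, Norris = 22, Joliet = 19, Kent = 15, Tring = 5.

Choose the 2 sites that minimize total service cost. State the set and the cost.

Choose A and D; total service cost 516.

With exactly 2 open, each work cell uses its cheapest among the chosen.
{A, D}: Wirral→A 4·12=48, York→A 2·21=42, Sutton→D 6·24=144, Norris→D 5·22=110, Joliet→A 3·19=57, Kent→A 7·15=105, Tring→D 2·5=10. Service cost 516.
{A, E}: service cost 559
{A, C}: service cost 673
Among all 10 size-2 choices, {A, D} is lowest.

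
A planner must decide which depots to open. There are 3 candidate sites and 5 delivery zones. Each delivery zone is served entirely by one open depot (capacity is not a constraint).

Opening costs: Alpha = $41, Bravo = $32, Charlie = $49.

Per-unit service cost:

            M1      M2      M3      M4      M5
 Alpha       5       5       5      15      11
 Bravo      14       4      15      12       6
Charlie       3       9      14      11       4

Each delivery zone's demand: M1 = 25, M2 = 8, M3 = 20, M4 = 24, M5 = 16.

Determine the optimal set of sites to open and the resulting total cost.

Open Alpha and Charlie; minimum total cost 633.

For any fixed open set, each delivery zone goes to its cheapest open site; total = fixed + service.
{Alpha, Charlie}: M1→Charlie 3·25=75, M2→Alpha 5·8=40, M3→Alpha 5·20=100, M4→Charlie 11·24=264, M5→Charlie 4·16=64. Service 543; fixed 90; total 633.
{Alpha, Bravo, Charlie}: M1→Charlie 3·25=75, M2→Bravo 4·8=32, M3→Alpha 5·20=100, M4→Charlie 11·24=264, M5→Charlie 4·16=64. Service 535; fixed 122; total 657.
{Alpha, Bravo}: service 641 + fixed 73 = 714
{Bravo}: service 1066 + fixed 32 = 1098
No other subset beats 633.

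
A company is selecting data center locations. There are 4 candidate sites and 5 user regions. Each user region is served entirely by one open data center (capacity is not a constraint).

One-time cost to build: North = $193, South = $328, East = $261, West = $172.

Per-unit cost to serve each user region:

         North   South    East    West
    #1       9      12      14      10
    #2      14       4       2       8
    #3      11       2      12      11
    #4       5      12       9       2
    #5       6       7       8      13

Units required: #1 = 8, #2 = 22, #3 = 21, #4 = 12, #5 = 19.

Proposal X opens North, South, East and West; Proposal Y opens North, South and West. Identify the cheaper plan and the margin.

Proposal X: {North, South, East, West}: #1→North 9·8=72, #2→East 2·22=44, #3→South 2·21=42, #4→West 2·12=24, #5→North 6·19=114. Service 296; fixed 954; total 1250.
Proposal Y: {North, South, West}: #1→North 9·8=72, #2→South 4·22=88, #3→South 2·21=42, #4→West 2·12=24, #5→North 6·19=114. Service 340; fixed 693; total 1033.
Difference: |1250 − 1033| = 217.

Proposal Y is cheaper by 217.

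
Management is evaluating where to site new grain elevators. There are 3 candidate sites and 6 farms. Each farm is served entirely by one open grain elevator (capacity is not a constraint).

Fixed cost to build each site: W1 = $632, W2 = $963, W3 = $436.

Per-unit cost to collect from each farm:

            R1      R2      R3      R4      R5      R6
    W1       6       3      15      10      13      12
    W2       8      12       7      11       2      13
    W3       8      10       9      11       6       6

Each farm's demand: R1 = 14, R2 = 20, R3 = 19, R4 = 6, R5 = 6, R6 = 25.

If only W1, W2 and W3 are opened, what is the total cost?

Each farm is assigned to its cheapest site among the open ones.
{W1, W2, W3}: R1→W1 6·14=84, R2→W1 3·20=60, R3→W2 7·19=133, R4→W1 10·6=60, R5→W2 2·6=12, R6→W3 6·25=150. Service 499; fixed 2031; total 2530.

Total cost: 2530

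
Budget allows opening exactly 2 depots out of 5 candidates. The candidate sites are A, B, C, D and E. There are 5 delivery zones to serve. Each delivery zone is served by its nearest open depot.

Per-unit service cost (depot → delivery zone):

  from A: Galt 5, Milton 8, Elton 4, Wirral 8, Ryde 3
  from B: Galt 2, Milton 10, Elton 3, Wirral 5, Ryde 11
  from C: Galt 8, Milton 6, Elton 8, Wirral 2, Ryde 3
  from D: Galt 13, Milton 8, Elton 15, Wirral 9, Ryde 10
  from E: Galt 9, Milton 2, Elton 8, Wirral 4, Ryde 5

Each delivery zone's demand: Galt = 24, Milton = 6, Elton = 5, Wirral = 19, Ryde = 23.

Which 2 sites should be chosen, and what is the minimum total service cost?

Choose B and C; total service cost 206.

With exactly 2 open, each delivery zone uses its cheapest among the chosen.
{B, C}: Galt→B 2·24=48, Milton→C 6·6=36, Elton→B 3·5=15, Wirral→C 2·19=38, Ryde→C 3·23=69. Service cost 206.
{B, E}: service cost 266
{A, B}: service cost 275
Among all 10 size-2 choices, {B, C} is lowest.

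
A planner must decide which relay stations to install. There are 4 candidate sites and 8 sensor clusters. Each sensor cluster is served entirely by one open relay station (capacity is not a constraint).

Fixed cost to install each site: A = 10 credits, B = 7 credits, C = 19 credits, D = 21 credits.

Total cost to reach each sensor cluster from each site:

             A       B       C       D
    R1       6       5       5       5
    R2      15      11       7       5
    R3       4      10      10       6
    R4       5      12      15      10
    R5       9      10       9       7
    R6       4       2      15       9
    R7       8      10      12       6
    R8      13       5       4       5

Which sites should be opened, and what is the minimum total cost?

For any fixed open set, each sensor cluster goes to its cheapest open site; total = fixed + service.
{A, B}: R1→B 5, R2→B 11, R3→A 4, R4→A 5, R5→A 9, R6→B 2, R7→A 8, R8→B 5. Service 49; fixed 17; total 66.
{A, D}: service 41 + fixed 31 = 72
{B}: service 65 + fixed 7 = 72
{A, B, C, D}: service 38 + fixed 57 = 95
No other subset beats 66.

Open A and B; minimum total cost 66.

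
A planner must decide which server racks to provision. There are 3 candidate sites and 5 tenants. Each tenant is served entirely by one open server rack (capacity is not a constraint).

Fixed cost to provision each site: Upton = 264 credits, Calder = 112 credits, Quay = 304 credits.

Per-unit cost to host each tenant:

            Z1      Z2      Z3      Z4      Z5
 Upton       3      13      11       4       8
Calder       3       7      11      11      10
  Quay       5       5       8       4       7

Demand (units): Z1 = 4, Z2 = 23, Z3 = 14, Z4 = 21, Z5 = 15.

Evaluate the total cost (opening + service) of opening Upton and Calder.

Each tenant is assigned to its cheapest site among the open ones.
{Upton, Calder}: Z1→Upton 3·4=12, Z2→Calder 7·23=161, Z3→Upton 11·14=154, Z4→Upton 4·21=84, Z5→Upton 8·15=120. Service 531; fixed 376; total 907.

Total cost: 907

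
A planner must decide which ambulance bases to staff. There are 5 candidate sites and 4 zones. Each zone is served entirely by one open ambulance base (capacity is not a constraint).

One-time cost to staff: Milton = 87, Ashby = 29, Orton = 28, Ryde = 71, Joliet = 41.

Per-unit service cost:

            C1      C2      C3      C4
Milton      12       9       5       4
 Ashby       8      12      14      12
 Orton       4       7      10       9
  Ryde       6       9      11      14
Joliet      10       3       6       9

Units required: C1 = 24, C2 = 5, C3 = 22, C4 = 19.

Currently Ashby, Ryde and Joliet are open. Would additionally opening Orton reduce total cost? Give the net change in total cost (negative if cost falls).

Current service cost with {Ashby, Ryde, Joliet}: 462.
Adding Orton: each zone re-picks its cheapest; new service cost 414, saving 48.
Extra fixed cost: 28. Net change = 28 − 48 = -20.
(Totals: 603 → 583.)

Yes — net change −20 (cost falls by 20).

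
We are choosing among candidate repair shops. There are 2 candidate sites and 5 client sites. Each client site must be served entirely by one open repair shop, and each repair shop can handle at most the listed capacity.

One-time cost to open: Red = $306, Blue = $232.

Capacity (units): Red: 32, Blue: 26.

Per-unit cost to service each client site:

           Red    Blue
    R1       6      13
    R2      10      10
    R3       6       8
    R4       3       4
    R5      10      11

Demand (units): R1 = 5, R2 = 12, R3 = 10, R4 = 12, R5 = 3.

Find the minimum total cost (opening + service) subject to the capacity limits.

Open {Red, Blue}: R1→Red 6·5=30, R2→Blue 10·12=120, R3→Red 6·10=60, R4→Red 3·12=36, R5→Red 10·3=30.
Loads: Red carries 30/32, Blue carries 12/26. Service 276; fixed 538; total 814.
Next best feasible plan costs 817.

Minimum total cost: 814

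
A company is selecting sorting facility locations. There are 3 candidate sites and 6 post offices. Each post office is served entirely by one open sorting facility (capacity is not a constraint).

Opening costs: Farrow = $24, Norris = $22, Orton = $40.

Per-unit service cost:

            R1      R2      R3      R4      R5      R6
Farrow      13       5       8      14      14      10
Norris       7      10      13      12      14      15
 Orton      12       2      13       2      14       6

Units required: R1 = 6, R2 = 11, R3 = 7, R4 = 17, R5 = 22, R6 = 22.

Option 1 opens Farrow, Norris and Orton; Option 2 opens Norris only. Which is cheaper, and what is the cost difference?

Option 1 is cheaper by 427.

Option 1: {Farrow, Norris, Orton}: R1→Norris 7·6=42, R2→Orton 2·11=22, R3→Farrow 8·7=56, R4→Orton 2·17=34, R5→Farrow 14·22=308, R6→Orton 6·22=132. Service 594; fixed 86; total 680.
Option 2: {Norris}: R1→Norris 7·6=42, R2→Norris 10·11=110, R3→Norris 13·7=91, R4→Norris 12·17=204, R5→Norris 14·22=308, R6→Norris 15·22=330. Service 1085; fixed 22; total 1107.
Difference: |680 − 1107| = 427.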